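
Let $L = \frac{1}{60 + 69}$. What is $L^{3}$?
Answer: $\frac{1}{2146689} \approx 4.6583 \cdot 10^{-7}$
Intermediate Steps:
$L = \frac{1}{129} \approx 0.0077519$
$L^{3} = \left(\frac{1}{129}\right)^{3} = \frac{1}{2146689}$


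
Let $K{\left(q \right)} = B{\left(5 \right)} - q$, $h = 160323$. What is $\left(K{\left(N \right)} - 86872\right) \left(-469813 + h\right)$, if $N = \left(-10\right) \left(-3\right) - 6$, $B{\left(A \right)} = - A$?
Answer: $26894990490$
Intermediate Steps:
$N = 24$ ($N = 30 - 6 = 24$)
$K{\left(q \right)} = -5 - q$ ($K{\left(q \right)} = \left(-1\right) 5 - q = -5 - q$)
$\left(K{\left(N \right)} - 86872\right) \left(-469813 + h\right) = \left(\left(-5 - 24\right) - 86872\right) \left(-469813 + 160323\right) = \left(\left(-5 - 24\right) - 86872\right) \left(-309490\right) = \left(-29 - 86872\right) \left(-309490\right) = \left(-86901\right) \left(-309490\right) = 26894990490$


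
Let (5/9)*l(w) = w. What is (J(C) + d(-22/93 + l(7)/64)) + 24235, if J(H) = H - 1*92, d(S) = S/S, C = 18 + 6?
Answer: 24168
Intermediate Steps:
l(w) = 9*w/5
C = 24
d(S) = 1
J(H) = -92 + H (J(H) = H - 92 = -92 + H)
(J(C) + d(-22/93 + l(7)/64)) + 24235 = ((-92 + 24) + 1) + 24235 = (-68 + 1) + 24235 = -67 + 24235 = 24168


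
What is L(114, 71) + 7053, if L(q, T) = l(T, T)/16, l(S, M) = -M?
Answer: 112777/16 ≈ 7048.6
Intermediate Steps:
L(q, T) = -T/16
L(114, 71) + 7053 = -1/16*71 + 7053 = -71/16 + 7053 = 112777/16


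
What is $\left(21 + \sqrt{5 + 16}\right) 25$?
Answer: $525 + 25 \sqrt{21} \approx 639.56$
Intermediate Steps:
$\left(21 + \sqrt{5 + 16}\right) 25 = \left(21 + \sqrt{21}\right) 25 = 525 + 25 \sqrt{21}$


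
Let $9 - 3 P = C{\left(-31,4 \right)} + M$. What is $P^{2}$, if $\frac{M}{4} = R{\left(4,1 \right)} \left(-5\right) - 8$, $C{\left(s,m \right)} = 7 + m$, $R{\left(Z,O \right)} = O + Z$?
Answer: $\frac{16900}{9} \approx 1877.8$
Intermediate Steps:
$M = -132$ ($M = 4 \left(\left(1 + 4\right) \left(-5\right) - 8\right) = 4 \left(5 \left(-5\right) - 8\right) = 4 \left(-25 - 8\right) = 4 \left(-33\right) = -132$)
$P = \frac{130}{3}$ ($P = 3 - \frac{\left(7 + 4\right) - 132}{3} = 3 - \frac{11 - 132}{3} = 3 - - \frac{121}{3} = 3 + \frac{121}{3} = \frac{130}{3} \approx 43.333$)
$P^{2} = \left(\frac{130}{3}\right)^{2} = \frac{16900}{9}$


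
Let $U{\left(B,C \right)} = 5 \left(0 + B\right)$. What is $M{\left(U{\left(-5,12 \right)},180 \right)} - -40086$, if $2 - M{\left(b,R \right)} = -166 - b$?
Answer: $40229$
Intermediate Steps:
$U{\left(B,C \right)} = 5 B$
$M{\left(b,R \right)} = 168 + b$ ($M{\left(b,R \right)} = 2 - \left(-166 - b\right) = 2 + \left(166 + b\right) = 168 + b$)
$M{\left(U{\left(-5,12 \right)},180 \right)} - -40086 = \left(168 + 5 \left(-5\right)\right) - -40086 = \left(168 - 25\right) + 40086 = 143 + 40086 = 40229$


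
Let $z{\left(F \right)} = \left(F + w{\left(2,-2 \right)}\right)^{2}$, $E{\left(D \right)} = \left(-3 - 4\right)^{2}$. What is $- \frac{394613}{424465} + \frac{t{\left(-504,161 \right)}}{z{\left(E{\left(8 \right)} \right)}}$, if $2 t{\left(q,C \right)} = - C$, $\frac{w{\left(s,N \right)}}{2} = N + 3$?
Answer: $- \frac{2121115691}{2208066930} \approx -0.96062$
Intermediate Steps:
$w{\left(s,N \right)} = 6 + 2 N$ ($w{\left(s,N \right)} = 2 \left(N + 3\right) = 2 \left(3 + N\right) = 6 + 2 N$)
$E{\left(D \right)} = 49$ ($E{\left(D \right)} = \left(-7\right)^{2} = 49$)
$t{\left(q,C \right)} = - \frac{C}{2}$ ($t{\left(q,C \right)} = \frac{\left(-1\right) C}{2} = - \frac{C}{2}$)
$z{\left(F \right)} = \left(2 + F\right)^{2}$ ($z{\left(F \right)} = \left(F + \left(6 + 2 \left(-2\right)\right)\right)^{2} = \left(F + \left(6 - 4\right)\right)^{2} = \left(F + 2\right)^{2} = \left(2 + F\right)^{2}$)
$- \frac{394613}{424465} + \frac{t{\left(-504,161 \right)}}{z{\left(E{\left(8 \right)} \right)}} = - \frac{394613}{424465} + \frac{\left(- \frac{1}{2}\right) 161}{\left(2 + 49\right)^{2}} = \left(-394613\right) \frac{1}{424465} - \frac{161}{2 \cdot 51^{2}} = - \frac{394613}{424465} - \frac{161}{2 \cdot 2601} = - \frac{394613}{424465} - \frac{161}{5202} = - \frac{2121115691}{2208066930}$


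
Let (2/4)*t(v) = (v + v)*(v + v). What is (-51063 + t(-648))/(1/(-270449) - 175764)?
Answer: -894690997881/47535198037 ≈ -18.822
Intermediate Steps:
t(v) = 8*v**2 (t(v) = 2*((v + v)*(v + v)) = 2*((2*v)*(2*v)) = 2*(4*v**2) = 8*v**2)
(-51063 + t(-648))/(1/(-270449) - 175764) = (-51063 + 8*(-648)**2)/(1/(-270449) - 175764) = (-51063 + 8*419904)/(-1/270449 - 175764) = (-51063 + 3359232)/(-47535198037/270449) = 3308169*(-270449/47535198037) = -894690997881/47535198037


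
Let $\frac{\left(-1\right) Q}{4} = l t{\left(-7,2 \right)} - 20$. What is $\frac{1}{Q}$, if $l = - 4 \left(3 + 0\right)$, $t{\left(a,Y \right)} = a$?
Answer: $- \frac{1}{256} \approx -0.0039063$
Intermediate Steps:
$l = -12$ ($l = \left(-4\right) 3 = -12$)
$Q = -256$ ($Q = - 4 \left(\left(-12\right) \left(-7\right) - 20\right) = - 4 \left(84 - 20\right) = \left(-4\right) 64 = -256$)
$\frac{1}{Q} = \frac{1}{-256} = - \frac{1}{256}$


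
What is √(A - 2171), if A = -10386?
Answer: I*√12557 ≈ 112.06*I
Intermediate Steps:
√(A - 2171) = √(-10386 - 2171) = √(-12557) = I*√12557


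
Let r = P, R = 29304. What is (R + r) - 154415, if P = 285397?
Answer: 160286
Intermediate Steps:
r = 285397
(R + r) - 154415 = (29304 + 285397) - 154415 = 314701 - 154415 = 160286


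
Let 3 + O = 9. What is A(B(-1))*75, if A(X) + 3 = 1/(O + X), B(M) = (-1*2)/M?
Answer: -1725/8 ≈ -215.63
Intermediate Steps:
O = 6 (O = -3 + 9 = 6)
B(M) = -2/M
A(X) = -3 + 1/(6 + X)
A(B(-1))*75 = ((-17 - (-6)/(-1))/(6 - 2/(-1)))*75 = ((-17 - (-6)*(-1))/(6 - 2*(-1)))*75 = ((-17 - 3*2)/(6 + 2))*75 = ((-17 - 6)/8)*75 = ((⅛)*(-23))*75 = -23/8*75 = -1725/8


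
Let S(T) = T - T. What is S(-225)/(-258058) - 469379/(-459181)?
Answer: 469379/459181 ≈ 1.0222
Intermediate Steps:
S(T) = 0
S(-225)/(-258058) - 469379/(-459181) = 0/(-258058) - 469379/(-459181) = 0*(-1/258058) - 469379*(-1/459181) = 0 + 469379/459181 = 469379/459181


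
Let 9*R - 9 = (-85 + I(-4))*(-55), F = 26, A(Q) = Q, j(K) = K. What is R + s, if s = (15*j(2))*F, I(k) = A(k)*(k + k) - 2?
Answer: 10054/9 ≈ 1117.1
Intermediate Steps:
I(k) = -2 + 2*k² (I(k) = k*(k + k) - 2 = k*(2*k) - 2 = 2*k² - 2 = -2 + 2*k²)
s = 780 (s = (15*2)*26 = 30*26 = 780)
R = 3034/9 (R = 1 + ((-85 + (-2 + 2*(-4)²))*(-55))/9 = 1 + ((-85 + (-2 + 2*16))*(-55))/9 = 1 + ((-85 + (-2 + 32))*(-55))/9 = 1 + ((-85 + 30)*(-55))/9 = 1 + (-55*(-55))/9 = 1 + (⅑)*3025 = 1 + 3025/9 = 3034/9 ≈ 337.11)
R + s = 3034/9 + 780 = 10054/9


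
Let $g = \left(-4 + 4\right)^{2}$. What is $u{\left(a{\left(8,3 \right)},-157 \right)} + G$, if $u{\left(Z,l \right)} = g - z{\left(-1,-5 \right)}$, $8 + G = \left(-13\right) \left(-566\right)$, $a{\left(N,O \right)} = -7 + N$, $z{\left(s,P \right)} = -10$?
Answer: $7360$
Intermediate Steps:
$g = 0$ ($g = 0^{2} = 0$)
$G = 7350$ ($G = -8 - -7358 = -8 + 7358 = 7350$)
$u{\left(Z,l \right)} = 10$ ($u{\left(Z,l \right)} = 0 - -10 = 0 + 10 = 10$)
$u{\left(a{\left(8,3 \right)},-157 \right)} + G = 10 + 7350 = 7360$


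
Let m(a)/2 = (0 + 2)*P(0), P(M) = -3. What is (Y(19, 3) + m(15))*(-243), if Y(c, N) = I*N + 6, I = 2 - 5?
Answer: 3645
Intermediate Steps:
I = -3
m(a) = -12 (m(a) = 2*((0 + 2)*(-3)) = 2*(2*(-3)) = 2*(-6) = -12)
Y(c, N) = 6 - 3*N (Y(c, N) = -3*N + 6 = 6 - 3*N)
(Y(19, 3) + m(15))*(-243) = ((6 - 3*3) - 12)*(-243) = ((6 - 9) - 12)*(-243) = (-3 - 12)*(-243) = -15*(-243) = 3645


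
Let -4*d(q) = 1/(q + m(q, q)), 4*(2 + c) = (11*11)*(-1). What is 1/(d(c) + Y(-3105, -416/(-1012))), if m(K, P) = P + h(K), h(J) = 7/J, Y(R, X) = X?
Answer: 8448682/3505613 ≈ 2.4100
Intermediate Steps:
c = -129/4 (c = -2 + ((11*11)*(-1))/4 = -2 + (121*(-1))/4 = -2 + (¼)*(-121) = -2 - 121/4 = -129/4 ≈ -32.250)
m(K, P) = P + 7/K
d(q) = -1/(4*(2*q + 7/q)) (d(q) = -1/(4*(q + (q + 7/q))) = -1/(4*(2*q + 7/q)))
1/(d(c) + Y(-3105, -416/(-1012))) = 1/(-1*(-129/4)/(28 + 8*(-129/4)²) - 416/(-1012)) = 1/(-1*(-129/4)/(28 + 8*(16641/16)) - 416*(-1/1012)) = 1/(-1*(-129/4)/(28 + 16641/2) + 104/253) = 1/(-1*(-129/4)/16697/2 + 104/253) = 1/(-1*(-129/4)*2/16697 + 104/253) = 1/(129/33394 + 104/253) = 1/(3505613/8448682) = 8448682/3505613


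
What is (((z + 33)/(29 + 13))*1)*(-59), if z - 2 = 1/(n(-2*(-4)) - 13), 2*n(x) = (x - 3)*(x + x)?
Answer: -27907/567 ≈ -49.219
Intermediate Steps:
n(x) = x*(-3 + x) (n(x) = ((x - 3)*(x + x))/2 = ((-3 + x)*(2*x))/2 = (2*x*(-3 + x))/2 = x*(-3 + x))
z = 55/27 (z = 2 + 1/((-2*(-4))*(-3 - 2*(-4)) - 13) = 2 + 1/(8*(-3 + 8) - 13) = 2 + 1/(8*5 - 13) = 2 + 1/(40 - 13) = 2 + 1/27 = 55/27 ≈ 2.0370)
(((z + 33)/(29 + 13))*1)*(-59) = (((55/27 + 33)/(29 + 13))*1)*(-59) = (((946/27)/42)*1)*(-59) = (((946/27)*(1/42))*1)*(-59) = ((473/567)*1)*(-59) = (473/567)*(-59) = -27907/567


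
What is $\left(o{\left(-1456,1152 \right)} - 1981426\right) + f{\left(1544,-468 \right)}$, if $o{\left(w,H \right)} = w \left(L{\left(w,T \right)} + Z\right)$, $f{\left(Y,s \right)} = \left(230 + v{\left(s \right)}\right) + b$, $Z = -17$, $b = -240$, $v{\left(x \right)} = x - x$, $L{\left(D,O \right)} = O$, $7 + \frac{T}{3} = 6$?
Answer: $-1952316$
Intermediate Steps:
$T = -3$ ($T = -21 + 3 \cdot 6 = -21 + 18 = -3$)
$v{\left(x \right)} = 0$
$f{\left(Y,s \right)} = -10$ ($f{\left(Y,s \right)} = \left(230 + 0\right) - 240 = 230 - 240 = -10$)
$o{\left(w,H \right)} = - 20 w$ ($o{\left(w,H \right)} = w \left(-3 - 17\right) = w \left(-20\right) = - 20 w$)
$\left(o{\left(-1456,1152 \right)} - 1981426\right) + f{\left(1544,-468 \right)} = \left(\left(-20\right) \left(-1456\right) - 1981426\right) - 10 = \left(29120 - 1981426\right) - 10 = -1952306 - 10 = -1952316$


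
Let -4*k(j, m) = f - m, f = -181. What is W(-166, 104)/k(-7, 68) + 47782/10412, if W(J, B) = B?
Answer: 8114555/1296294 ≈ 6.2598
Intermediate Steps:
k(j, m) = 181/4 + m/4 (k(j, m) = -(-181 - m)/4 = 181/4 + m/4)
W(-166, 104)/k(-7, 68) + 47782/10412 = 104/(181/4 + (1/4)*68) + 47782/10412 = 104/(181/4 + 17) + 47782*(1/10412) = 104/(249/4) + 23891/5206 = 104*(4/249) + 23891/5206 = 416/249 + 23891/5206 = 8114555/1296294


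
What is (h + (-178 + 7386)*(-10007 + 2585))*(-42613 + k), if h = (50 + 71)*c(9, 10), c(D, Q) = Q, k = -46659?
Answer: 4775745439952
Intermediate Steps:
h = 1210 (h = (50 + 71)*10 = 121*10 = 1210)
(h + (-178 + 7386)*(-10007 + 2585))*(-42613 + k) = (1210 + (-178 + 7386)*(-10007 + 2585))*(-42613 - 46659) = (1210 + 7208*(-7422))*(-89272) = (1210 - 53497776)*(-89272) = -53496566*(-89272) = 4775745439952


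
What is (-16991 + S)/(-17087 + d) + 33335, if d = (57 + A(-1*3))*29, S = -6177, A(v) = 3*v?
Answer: 523215993/15695 ≈ 33337.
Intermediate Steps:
d = 1392 (d = (57 + 3*(-1*3))*29 = (57 + 3*(-3))*29 = (57 - 9)*29 = 48*29 = 1392)
(-16991 + S)/(-17087 + d) + 33335 = (-16991 - 6177)/(-17087 + 1392) + 33335 = -23168/(-15695) + 33335 = -23168*(-1/15695) + 33335 = 23168/15695 + 33335 = 523215993/15695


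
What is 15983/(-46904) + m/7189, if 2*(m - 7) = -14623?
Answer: -457055/336856 ≈ -1.3568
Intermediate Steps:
m = -14609/2 (m = 7 + (1/2)*(-14623) = 7 - 14623/2 = -14609/2 ≈ -7304.5)
15983/(-46904) + m/7189 = 15983/(-46904) - 14609/2/7189 = 15983*(-1/46904) - 14609/2*1/7189 = -1453/4264 - 2087/2054 = -457055/336856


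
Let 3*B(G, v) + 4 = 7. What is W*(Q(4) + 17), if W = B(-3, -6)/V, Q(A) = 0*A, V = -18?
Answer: -17/18 ≈ -0.94444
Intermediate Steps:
B(G, v) = 1 (B(G, v) = -4/3 + (⅓)*7 = -4/3 + 7/3 = 1)
Q(A) = 0
W = -1/18 (W = 1/(-18) = 1*(-1/18) = -1/18 ≈ -0.055556)
W*(Q(4) + 17) = -(0 + 17)/18 = -1/18*17 = -17/18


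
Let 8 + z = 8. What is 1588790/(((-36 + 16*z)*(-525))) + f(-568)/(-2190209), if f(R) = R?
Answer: 49711327033/591356430 ≈ 84.063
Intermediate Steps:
z = 0 (z = -8 + 8 = 0)
1588790/(((-36 + 16*z)*(-525))) + f(-568)/(-2190209) = 1588790/(((-36 + 16*0)*(-525))) - 568/(-2190209) = 1588790/(((-36 + 0)*(-525))) - 568*(-1/2190209) = 1588790/((-36*(-525))) + 568/2190209 = 1588790/18900 + 568/2190209 = 1588790*(1/18900) + 568/2190209 = 22697/270 + 568/2190209 = 49711327033/591356430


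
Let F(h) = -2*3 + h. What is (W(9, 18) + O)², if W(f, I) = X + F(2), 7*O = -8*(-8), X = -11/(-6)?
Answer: 85849/1764 ≈ 48.667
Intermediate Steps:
F(h) = -6 + h
X = 11/6 (X = -11*(-⅙) = 11/6 ≈ 1.8333)
O = 64/7 (O = (-8*(-8))/7 = (⅐)*64 = 64/7 ≈ 9.1429)
W(f, I) = -13/6 (W(f, I) = 11/6 + (-6 + 2) = 11/6 - 4 = -13/6)
(W(9, 18) + O)² = (-13/6 + 64/7)² = (293/42)² = 85849/1764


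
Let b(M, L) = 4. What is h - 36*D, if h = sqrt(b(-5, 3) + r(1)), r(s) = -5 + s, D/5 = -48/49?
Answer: 8640/49 ≈ 176.33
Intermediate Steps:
D = -240/49 (D = 5*(-48/49) = -240/49 ≈ -4.8980)
h = 0 (h = sqrt(4 + (-5 + 1)) = sqrt(4 - 4) = sqrt(0) = 0)
h - 36*D = 0 - 36*(-240/49) = 0 + 8640/49 = 8640/49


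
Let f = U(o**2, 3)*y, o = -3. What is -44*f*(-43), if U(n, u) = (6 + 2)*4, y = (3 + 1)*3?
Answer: 726528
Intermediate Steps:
y = 12 (y = 4*3 = 12)
U(n, u) = 32 (U(n, u) = 8*4 = 32)
f = 384 (f = 32*12 = 384)
-44*f*(-43) = -44*384*(-43) = -16896*(-43) = 726528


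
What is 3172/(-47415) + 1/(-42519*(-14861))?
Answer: -668102335111/9986782146495 ≈ -0.066899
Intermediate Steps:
3172/(-47415) + 1/(-42519*(-14861)) = 3172*(-1/47415) - 1/42519*(-1/14861) = -3172/47415 + 1/631874859 = -668102335111/9986782146495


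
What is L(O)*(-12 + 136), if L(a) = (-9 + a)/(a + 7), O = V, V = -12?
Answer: 2604/5 ≈ 520.80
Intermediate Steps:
O = -12
L(a) = (-9 + a)/(7 + a)
L(O)*(-12 + 136) = ((-9 - 12)/(7 - 12))*(-12 + 136) = (-21/(-5))*124 = -⅕*(-21)*124 = (21/5)*124 = 2604/5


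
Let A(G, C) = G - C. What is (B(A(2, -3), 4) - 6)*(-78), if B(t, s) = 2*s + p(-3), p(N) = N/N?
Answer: -234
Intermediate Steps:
p(N) = 1
B(t, s) = 1 + 2*s (B(t, s) = 2*s + 1 = 1 + 2*s)
(B(A(2, -3), 4) - 6)*(-78) = ((1 + 2*4) - 6)*(-78) = ((1 + 8) - 6)*(-78) = (9 - 6)*(-78) = 3*(-78) = -234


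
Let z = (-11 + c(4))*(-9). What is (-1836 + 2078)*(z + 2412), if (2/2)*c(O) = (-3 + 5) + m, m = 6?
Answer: 590238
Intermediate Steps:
c(O) = 8 (c(O) = (-3 + 5) + 6 = 2 + 6 = 8)
z = 27 (z = (-11 + 8)*(-9) = -3*(-9) = 27)
(-1836 + 2078)*(z + 2412) = (-1836 + 2078)*(27 + 2412) = 242*2439 = 590238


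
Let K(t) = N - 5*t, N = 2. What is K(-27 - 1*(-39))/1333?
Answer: -58/1333 ≈ -0.043511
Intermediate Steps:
K(t) = 2 - 5*t
K(-27 - 1*(-39))/1333 = (2 - 5*(-27 - 1*(-39)))/1333 = (2 - 5*(-27 + 39))*(1/1333) = (2 - 5*12)*(1/1333) = (2 - 60)*(1/1333) = -58*1/1333 = -58/1333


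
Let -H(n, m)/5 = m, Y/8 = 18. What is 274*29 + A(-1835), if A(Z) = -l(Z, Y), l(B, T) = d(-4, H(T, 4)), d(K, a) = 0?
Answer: 7946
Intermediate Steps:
Y = 144 (Y = 8*18 = 144)
H(n, m) = -5*m
l(B, T) = 0
A(Z) = 0 (A(Z) = -1*0 = 0)
274*29 + A(-1835) = 274*29 + 0 = 7946 + 0 = 7946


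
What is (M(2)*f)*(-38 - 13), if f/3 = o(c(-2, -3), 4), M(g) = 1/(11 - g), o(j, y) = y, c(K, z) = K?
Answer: -68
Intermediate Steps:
f = 12 (f = 3*4 = 12)
(M(2)*f)*(-38 - 13) = (-1/(-11 + 2)*12)*(-38 - 13) = (-1/(-9)*12)*(-51) = (-1*(-1/9)*12)*(-51) = ((1/9)*12)*(-51) = (4/3)*(-51) = -68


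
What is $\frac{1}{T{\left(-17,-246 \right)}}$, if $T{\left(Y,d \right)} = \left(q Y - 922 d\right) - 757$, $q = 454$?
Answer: $\frac{1}{218337} \approx 4.5801 \cdot 10^{-6}$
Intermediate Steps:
$T{\left(Y,d \right)} = -757 - 922 d + 454 Y$ ($T{\left(Y,d \right)} = \left(454 Y - 922 d\right) - 757 = \left(- 922 d + 454 Y\right) - 757 = -757 - 922 d + 454 Y$)
$\frac{1}{T{\left(-17,-246 \right)}} = \frac{1}{-757 - -226812 + 454 \left(-17\right)} = \frac{1}{-757 + 226812 - 7718} = \frac{1}{218337}$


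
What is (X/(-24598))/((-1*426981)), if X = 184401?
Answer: 8781/500137078 ≈ 1.7557e-5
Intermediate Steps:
(X/(-24598))/((-1*426981)) = (184401/(-24598))/((-1*426981)) = (184401*(-1/24598))/(-426981) = -26343/3514*(-1/426981) = 8781/500137078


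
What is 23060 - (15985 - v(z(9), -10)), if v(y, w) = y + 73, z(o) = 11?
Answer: 7159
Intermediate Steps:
v(y, w) = 73 + y
23060 - (15985 - v(z(9), -10)) = 23060 - (15985 - (73 + 11)) = 23060 - (15985 - 1*84) = 23060 - (15985 - 84) = 23060 - 1*15901 = 23060 - 15901 = 7159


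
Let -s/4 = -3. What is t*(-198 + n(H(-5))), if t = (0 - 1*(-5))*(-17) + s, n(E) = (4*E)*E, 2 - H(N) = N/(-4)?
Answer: 57159/4 ≈ 14290.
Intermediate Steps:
s = 12 (s = -4*(-3) = 12)
H(N) = 2 + N/4 (H(N) = 2 - N/(-4) = 2 - N*(-1)/4 = 2 - (-1)*N/4 = 2 + N/4)
n(E) = 4*E**2
t = -73 (t = (0 - 1*(-5))*(-17) + 12 = (0 + 5)*(-17) + 12 = 5*(-17) + 12 = -85 + 12 = -73)
t*(-198 + n(H(-5))) = -73*(-198 + 4*(2 + (1/4)*(-5))**2) = -73*(-198 + 4*(2 - 5/4)**2) = -73*(-198 + 4*(3/4)**2) = -73*(-198 + 4*(9/16)) = -73*(-198 + 9/4) = -73*(-783/4) = 57159/4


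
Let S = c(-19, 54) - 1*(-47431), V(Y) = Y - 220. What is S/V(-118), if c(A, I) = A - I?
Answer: -23679/169 ≈ -140.11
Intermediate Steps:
V(Y) = -220 + Y
S = 47358 (S = (-19 - 1*54) - 1*(-47431) = (-19 - 54) + 47431 = -73 + 47431 = 47358)
S/V(-118) = 47358/(-220 - 118) = 47358/(-338) = 47358*(-1/338) = -23679/169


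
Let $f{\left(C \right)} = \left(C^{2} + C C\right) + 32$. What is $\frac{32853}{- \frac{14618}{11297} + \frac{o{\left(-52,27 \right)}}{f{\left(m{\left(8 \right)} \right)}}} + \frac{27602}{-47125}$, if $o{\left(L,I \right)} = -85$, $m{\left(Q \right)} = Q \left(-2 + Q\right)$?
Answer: $- \frac{5410363042863302}{216108228375} \approx -25035.0$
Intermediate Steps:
$f{\left(C \right)} = 32 + 2 C^{2}$ ($f{\left(C \right)} = \left(C^{2} + C^{2}\right) + 32 = 2 C^{2} + 32 = 32 + 2 C^{2}$)
$\frac{32853}{- \frac{14618}{11297} + \frac{o{\left(-52,27 \right)}}{f{\left(m{\left(8 \right)} \right)}}} + \frac{27602}{-47125} = \frac{32853}{- \frac{14618}{11297} - \frac{85}{32 + 2 \left(8 \left(-2 + 8\right)\right)^{2}}} + \frac{27602}{-47125} = \frac{32853}{\left(-14618\right) \frac{1}{11297} - \frac{85}{32 + 2 \left(8 \cdot 6\right)^{2}}} + 27602 \left(- \frac{1}{47125}\right) = \frac{32853}{- \frac{14618}{11297} - \frac{85}{32 + 2 \cdot 48^{2}}} - \frac{27602}{47125} = \frac{32853}{- \frac{14618}{11297} - \frac{85}{32 + 2 \cdot 2304}} - \frac{27602}{47125} = \frac{32853}{- \frac{14618}{11297} - \frac{85}{32 + 4608}} - \frac{27602}{47125} = \frac{32853}{- \frac{14618}{11297} - \frac{85}{4640}} - \frac{27602}{47125} = \frac{32853}{- \frac{14618}{11297} - \frac{17}{928}} - \frac{27602}{47125} = \frac{32853}{- \frac{13757553}{10483616}} - \frac{27602}{47125} = 32853 \left(- \frac{10483616}{13757553}\right) - \frac{27602}{47125} = - \frac{114806078816}{4585851} - \frac{27602}{47125} = - \frac{5410363042863302}{216108228375}$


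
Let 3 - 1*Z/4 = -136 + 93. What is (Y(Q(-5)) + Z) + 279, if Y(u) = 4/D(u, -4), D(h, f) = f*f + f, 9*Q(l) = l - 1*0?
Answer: 1390/3 ≈ 463.33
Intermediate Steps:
Q(l) = l/9 (Q(l) = (l - 1*0)/9 = (l + 0)/9 = l/9)
D(h, f) = f + f² (D(h, f) = f² + f = f + f²)
Z = 184 (Z = 12 - 4*(-136 + 93) = 12 - 4*(-43) = 12 + 172 = 184)
Y(u) = ⅓ (Y(u) = 4/((-4*(1 - 4))) = 4/((-4*(-3))) = 4/12 = 4*(1/12) = ⅓)
(Y(Q(-5)) + Z) + 279 = (⅓ + 184) + 279 = 553/3 + 279 = 1390/3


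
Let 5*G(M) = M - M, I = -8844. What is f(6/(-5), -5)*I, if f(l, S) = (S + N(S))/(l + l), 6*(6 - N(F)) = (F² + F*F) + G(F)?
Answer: -81070/3 ≈ -27023.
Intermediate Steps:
G(M) = 0 (G(M) = (M - M)/5 = (⅕)*0 = 0)
N(F) = 6 - F²/3 (N(F) = 6 - ((F² + F*F) + 0)/6 = 6 - ((F² + F²) + 0)/6 = 6 - (2*F² + 0)/6 = 6 - F²/3)
f(l, S) = (6 + S - S²/3)/(2*l) (f(l, S) = (S + (6 - S²/3))/(l + l) = (6 + S - S²/3)/((2*l)) = (6 + S - S²/3)*(1/(2*l)) = (6 + S - S²/3)/(2*l))
f(6/(-5), -5)*I = ((18 - 1*(-5)² + 3*(-5))/(6*((6/(-5)))))*(-8844) = ((18 - 1*25 - 15)/(6*((6*(-⅕)))))*(-8844) = ((18 - 25 - 15)/(6*(-6/5)))*(-8844) = ((⅙)*(-⅚)*(-22))*(-8844) = (55/18)*(-8844) = -81070/3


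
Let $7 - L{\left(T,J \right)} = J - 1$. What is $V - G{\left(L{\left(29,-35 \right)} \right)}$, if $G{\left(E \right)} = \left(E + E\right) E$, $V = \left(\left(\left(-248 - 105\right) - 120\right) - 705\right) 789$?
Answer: $-933140$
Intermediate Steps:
$V = -929442$ ($V = \left(\left(-353 - 120\right) - 705\right) 789 = \left(-473 - 705\right) 789 = \left(-1178\right) 789 = -929442$)
$L{\left(T,J \right)} = 8 - J$ ($L{\left(T,J \right)} = 7 - \left(J - 1\right) = 7 - \left(-1 + J\right) = 8 - J$)
$G{\left(E \right)} = 2 E^{2}$ ($G{\left(E \right)} = 2 E E = 2 E^{2}$)
$V - G{\left(L{\left(29,-35 \right)} \right)} = -929442 - 2 \left(8 - -35\right)^{2} = -929442 - 2 \left(8 + 35\right)^{2} = -929442 - 2 \cdot 43^{2} = -929442 - 2 \cdot 1849 = -929442 - 3698 = -933140$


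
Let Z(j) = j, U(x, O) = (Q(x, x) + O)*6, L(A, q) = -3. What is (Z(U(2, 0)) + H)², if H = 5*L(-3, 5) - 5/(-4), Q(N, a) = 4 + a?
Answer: 7921/16 ≈ 495.06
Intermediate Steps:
U(x, O) = 24 + 6*O + 6*x (U(x, O) = ((4 + x) + O)*6 = (4 + O + x)*6 = 24 + 6*O + 6*x)
H = -55/4 (H = 5*(-3) - 5/(-4) = -15 - 5*(-¼) = -15 + 5/4 = -55/4 ≈ -13.750)
(Z(U(2, 0)) + H)² = ((24 + 6*0 + 6*2) - 55/4)² = ((24 + 0 + 12) - 55/4)² = (36 - 55/4)² = (89/4)² = 7921/16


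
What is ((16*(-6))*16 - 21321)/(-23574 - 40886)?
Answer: 22857/64460 ≈ 0.35459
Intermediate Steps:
((16*(-6))*16 - 21321)/(-23574 - 40886) = (-96*16 - 21321)/(-64460) = (-1536 - 21321)*(-1/64460) = -22857*(-1/64460) = 22857/64460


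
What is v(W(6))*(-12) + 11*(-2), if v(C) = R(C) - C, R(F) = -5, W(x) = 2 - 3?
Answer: 26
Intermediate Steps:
W(x) = -1
v(C) = -5 - C
v(W(6))*(-12) + 11*(-2) = (-5 - 1*(-1))*(-12) + 11*(-2) = (-5 + 1)*(-12) - 22 = -4*(-12) - 22 = 48 - 22 = 26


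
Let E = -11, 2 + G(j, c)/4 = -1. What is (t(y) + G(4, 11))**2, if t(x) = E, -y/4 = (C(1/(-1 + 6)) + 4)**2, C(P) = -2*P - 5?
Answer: 529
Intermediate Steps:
C(P) = -5 - 2*P
G(j, c) = -12 (G(j, c) = -8 + 4*(-1) = -8 - 4 = -12)
y = -196/25 (y = -4*((-5 - 2/(-1 + 6)) + 4)**2 = -4*((-5 - 2/5) + 4)**2 = -4*(-27/5 + 4)**2 = -4*(-7/5)**2 = -4*49/25 = -196/25 ≈ -7.8400)
t(x) = -11
(t(y) + G(4, 11))**2 = (-11 - 12)**2 = (-23)**2 = 529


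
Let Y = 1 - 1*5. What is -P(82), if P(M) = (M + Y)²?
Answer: -6084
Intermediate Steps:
Y = -4 (Y = 1 - 5 = -4)
P(M) = (-4 + M)² (P(M) = (M - 4)² = (-4 + M)²)
-P(82) = -(-4 + 82)² = -1*78² = -1*6084 = -6084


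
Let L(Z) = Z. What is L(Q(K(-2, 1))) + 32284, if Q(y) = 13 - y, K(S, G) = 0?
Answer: 32297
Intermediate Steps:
L(Q(K(-2, 1))) + 32284 = (13 - 1*0) + 32284 = (13 + 0) + 32284 = 13 + 32284 = 32297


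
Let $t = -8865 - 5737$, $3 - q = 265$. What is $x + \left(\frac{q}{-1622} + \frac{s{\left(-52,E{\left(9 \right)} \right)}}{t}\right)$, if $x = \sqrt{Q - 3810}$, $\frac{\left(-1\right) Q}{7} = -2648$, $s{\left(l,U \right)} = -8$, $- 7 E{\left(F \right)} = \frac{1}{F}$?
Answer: $\frac{959675}{5921111} + \sqrt{14726} \approx 121.51$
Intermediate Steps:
$E{\left(F \right)} = - \frac{1}{7 F}$
$Q = 18536$ ($Q = \left(-7\right) \left(-2648\right) = 18536$)
$q = -262$ ($q = 3 - 265 = -262$)
$t = -14602$
$x = \sqrt{14726}$ ($x = \sqrt{18536 - 3810} = \sqrt{14726} \approx 121.35$)
$x + \left(\frac{q}{-1622} + \frac{s{\left(-52,E{\left(9 \right)} \right)}}{t}\right) = \sqrt{14726} - \left(- \frac{131}{811} - \frac{4}{7301}\right) = \sqrt{14726} - - \frac{959675}{5921111} = \sqrt{14726} + \left(\frac{131}{811} + \frac{4}{7301}\right) = \sqrt{14726} + \frac{959675}{5921111} = \frac{959675}{5921111} + \sqrt{14726}$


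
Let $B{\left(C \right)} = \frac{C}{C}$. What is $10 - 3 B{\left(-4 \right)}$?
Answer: $7$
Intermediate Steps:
$B{\left(C \right)} = 1$
$10 - 3 B{\left(-4 \right)} = 10 - 3 = 7$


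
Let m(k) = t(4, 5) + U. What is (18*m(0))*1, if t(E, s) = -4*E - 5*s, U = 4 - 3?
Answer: -720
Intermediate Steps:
U = 1
t(E, s) = -5*s - 4*E
m(k) = -40 (m(k) = (-5*5 - 4*4) + 1 = (-25 - 16) + 1 = -41 + 1 = -40)
(18*m(0))*1 = (18*(-40))*1 = -720*1 = -720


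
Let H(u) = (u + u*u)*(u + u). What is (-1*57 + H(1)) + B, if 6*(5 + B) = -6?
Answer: -59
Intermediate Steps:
B = -6 (B = -5 + (⅙)*(-6) = -5 - 1 = -6)
H(u) = 2*u*(u + u²) (H(u) = (u + u²)*(2*u) = 2*u*(u + u²))
(-1*57 + H(1)) + B = (-1*57 + 2*1²*(1 + 1)) - 6 = (-57 + 2*1*2) - 6 = (-57 + 4) - 6 = -53 - 6 = -59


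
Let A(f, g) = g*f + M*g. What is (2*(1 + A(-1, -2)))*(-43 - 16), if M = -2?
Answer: -826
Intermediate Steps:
A(f, g) = -2*g + f*g (A(f, g) = g*f - 2*g = f*g - 2*g = -2*g + f*g)
(2*(1 + A(-1, -2)))*(-43 - 16) = (2*(1 - 2*(-2 - 1)))*(-43 - 16) = (2*(1 - 2*(-3)))*(-59) = (2*(1 + 6))*(-59) = (2*7)*(-59) = 14*(-59) = -826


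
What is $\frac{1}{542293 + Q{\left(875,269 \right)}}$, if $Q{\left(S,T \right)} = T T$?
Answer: $\frac{1}{614654} \approx 1.6269 \cdot 10^{-6}$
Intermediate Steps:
$Q{\left(S,T \right)} = T^{2}$
$\frac{1}{542293 + Q{\left(875,269 \right)}} = \frac{1}{542293 + 269^{2}} = \frac{1}{542293 + 72361} = \frac{1}{614654}$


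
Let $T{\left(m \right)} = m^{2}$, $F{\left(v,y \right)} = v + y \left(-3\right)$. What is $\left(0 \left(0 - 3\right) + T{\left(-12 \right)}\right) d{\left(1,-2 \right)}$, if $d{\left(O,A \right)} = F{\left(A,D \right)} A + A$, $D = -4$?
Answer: $-3168$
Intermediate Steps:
$F{\left(v,y \right)} = v - 3 y$
$d{\left(O,A \right)} = A + A \left(12 + A\right)$ ($d{\left(O,A \right)} = \left(A - -12\right) A + A = \left(A + 12\right) A + A = \left(12 + A\right) A + A = A \left(12 + A\right) + A = A + A \left(12 + A\right)$)
$\left(0 \left(0 - 3\right) + T{\left(-12 \right)}\right) d{\left(1,-2 \right)} = \left(0 \left(0 - 3\right) + \left(-12\right)^{2}\right) \left(- 2 \left(13 - 2\right)\right) = \left(0 \left(-3\right) + 144\right) \left(\left(-2\right) 11\right) = \left(0 + 144\right) \left(-22\right) = 144 \left(-22\right) = -3168$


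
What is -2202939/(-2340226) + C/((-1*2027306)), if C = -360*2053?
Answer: 3097822842207/2372177105578 ≈ 1.3059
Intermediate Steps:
C = -739080
-2202939/(-2340226) + C/((-1*2027306)) = -2202939/(-2340226) - 739080/((-1*2027306)) = -2202939*(-1/2340226) - 739080/(-2027306) = 2202939/2340226 - 739080*(-1/2027306) = 2202939/2340226 + 369540/1013653 = 3097822842207/2372177105578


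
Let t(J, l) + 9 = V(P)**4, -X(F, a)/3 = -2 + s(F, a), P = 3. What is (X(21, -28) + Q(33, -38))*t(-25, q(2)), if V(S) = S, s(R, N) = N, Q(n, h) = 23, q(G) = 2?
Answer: 8136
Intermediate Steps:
X(F, a) = 6 - 3*a (X(F, a) = -3*(-2 + a) = 6 - 3*a)
t(J, l) = 72 (t(J, l) = -9 + 3**4 = -9 + 81 = 72)
(X(21, -28) + Q(33, -38))*t(-25, q(2)) = ((6 - 3*(-28)) + 23)*72 = ((6 + 84) + 23)*72 = (90 + 23)*72 = 113*72 = 8136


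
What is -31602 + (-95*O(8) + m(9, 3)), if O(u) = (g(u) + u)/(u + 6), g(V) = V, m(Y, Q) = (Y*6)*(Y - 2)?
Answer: -219328/7 ≈ -31333.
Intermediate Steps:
m(Y, Q) = 6*Y*(-2 + Y) (m(Y, Q) = (6*Y)*(-2 + Y) = 6*Y*(-2 + Y))
O(u) = 2*u/(6 + u) (O(u) = (u + u)/(u + 6) = (2*u)/(6 + u) = 2*u/(6 + u))
-31602 + (-95*O(8) + m(9, 3)) = -31602 + (-190*8/(6 + 8) + 6*9*(-2 + 9)) = -31602 + (-190*8/14 + 6*9*7) = -31602 + (-190*8/14 + 378) = -31602 + (-95*8/7 + 378) = -31602 + (-760/7 + 378) = -31602 + 1886/7 = -219328/7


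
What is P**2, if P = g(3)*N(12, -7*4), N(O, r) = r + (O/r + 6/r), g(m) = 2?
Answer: 160801/49 ≈ 3281.7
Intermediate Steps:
N(O, r) = r + 6/r + O/r (N(O, r) = r + (6/r + O/r) = r + 6/r + O/r)
P = -401/7 (P = 2*((6 + 12 + (-7*4)**2)/((-7*4))) = 2*((6 + 12 + (-28)**2)/(-28)) = 2*(-(6 + 12 + 784)/28) = 2*(-1/28*802) = 2*(-401/14) = -401/7 ≈ -57.286)
P**2 = (-401/7)**2 = 160801/49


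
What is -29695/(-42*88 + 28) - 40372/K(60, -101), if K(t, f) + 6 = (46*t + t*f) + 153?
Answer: 241712831/11565204 ≈ 20.900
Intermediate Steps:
K(t, f) = 147 + 46*t + f*t (K(t, f) = -6 + ((46*t + t*f) + 153) = -6 + ((46*t + f*t) + 153) = -6 + (153 + 46*t + f*t) = 147 + 46*t + f*t)
-29695/(-42*88 + 28) - 40372/K(60, -101) = -29695/(-42*88 + 28) - 40372/(147 + 46*60 - 101*60) = -29695/(-3696 + 28) - 40372/(147 + 2760 - 6060) = -29695/(-3668) - 40372/(-3153) = -29695*(-1/3668) - 40372*(-1/3153) = 29695/3668 + 40372/3153 = 241712831/11565204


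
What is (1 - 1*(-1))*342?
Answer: 684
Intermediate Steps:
(1 - 1*(-1))*342 = (1 + 1)*342 = 2*342 = 684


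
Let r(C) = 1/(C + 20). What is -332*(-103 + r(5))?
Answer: 854568/25 ≈ 34183.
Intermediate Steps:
r(C) = 1/(20 + C)
-332*(-103 + r(5)) = -332*(-103 + 1/(20 + 5)) = -332*(-103 + 1/25) = -332*(-2574/25) = 854568/25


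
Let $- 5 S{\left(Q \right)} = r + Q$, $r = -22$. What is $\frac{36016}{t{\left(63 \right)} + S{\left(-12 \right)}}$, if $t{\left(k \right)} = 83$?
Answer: $\frac{180080}{449} \approx 401.07$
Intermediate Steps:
$S{\left(Q \right)} = \frac{22}{5} - \frac{Q}{5}$ ($S{\left(Q \right)} = - \frac{-22 + Q}{5} = \frac{22}{5} - \frac{Q}{5}$)
$\frac{36016}{t{\left(63 \right)} + S{\left(-12 \right)}} = \frac{36016}{83 + \left(\frac{22}{5} - - \frac{12}{5}\right)} = \frac{36016}{83 + \left(\frac{22}{5} + \frac{12}{5}\right)} = \frac{36016}{83 + \frac{34}{5}} = \frac{36016}{\frac{449}{5}} = 36016 \cdot \frac{5}{449} = \frac{180080}{449}$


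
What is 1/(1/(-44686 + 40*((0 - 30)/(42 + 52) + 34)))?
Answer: -2036922/47 ≈ -43339.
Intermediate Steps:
1/(1/(-44686 + 40*((0 - 30)/(42 + 52) + 34))) = 1/(1/(-44686 + 40*(-30/94 + 34))) = 1/(1/(-44686 + 40*(-30*1/94 + 34))) = 1/(1/(-44686 + 40*(-15/47 + 34))) = 1/(1/(-44686 + 40*(1583/47))) = 1/(1/(-44686 + 63320/47)) = 1/(1/(-2036922/47)) = 1/(-47/2036922) = -2036922/47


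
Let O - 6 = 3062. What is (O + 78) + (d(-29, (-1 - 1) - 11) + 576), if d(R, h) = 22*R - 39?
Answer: 3045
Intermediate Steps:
O = 3068 (O = 6 + 3062 = 3068)
d(R, h) = -39 + 22*R
(O + 78) + (d(-29, (-1 - 1) - 11) + 576) = (3068 + 78) + ((-39 + 22*(-29)) + 576) = 3146 + ((-39 - 638) + 576) = 3146 + (-677 + 576) = 3146 - 101 = 3045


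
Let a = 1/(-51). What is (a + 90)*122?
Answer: 559858/51 ≈ 10978.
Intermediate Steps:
a = -1/51 ≈ -0.019608
(a + 90)*122 = (-1/51 + 90)*122 = (4589/51)*122 = 559858/51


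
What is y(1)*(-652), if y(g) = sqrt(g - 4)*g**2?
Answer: -652*I*sqrt(3) ≈ -1129.3*I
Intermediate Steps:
y(g) = g**2*sqrt(-4 + g) (y(g) = sqrt(-4 + g)*g**2 = g**2*sqrt(-4 + g))
y(1)*(-652) = (1**2*sqrt(-4 + 1))*(-652) = (1*sqrt(-3))*(-652) = (1*(I*sqrt(3)))*(-652) = (I*sqrt(3))*(-652) = -652*I*sqrt(3)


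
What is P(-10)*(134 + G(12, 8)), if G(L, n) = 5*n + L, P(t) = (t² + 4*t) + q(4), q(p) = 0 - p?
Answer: 10416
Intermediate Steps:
q(p) = -p
P(t) = -4 + t² + 4*t (P(t) = (t² + 4*t) - 1*4 = (t² + 4*t) - 4 = -4 + t² + 4*t)
G(L, n) = L + 5*n
P(-10)*(134 + G(12, 8)) = (-4 + (-10)² + 4*(-10))*(134 + (12 + 5*8)) = (-4 + 100 - 40)*(134 + (12 + 40)) = 56*(134 + 52) = 56*186 = 10416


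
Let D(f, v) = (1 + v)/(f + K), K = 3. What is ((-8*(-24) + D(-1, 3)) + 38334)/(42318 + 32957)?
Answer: 38528/75275 ≈ 0.51183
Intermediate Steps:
D(f, v) = (1 + v)/(3 + f) (D(f, v) = (1 + v)/(f + 3) = (1 + v)/(3 + f))
((-8*(-24) + D(-1, 3)) + 38334)/(42318 + 32957) = ((-8*(-24) + (1 + 3)/(3 - 1)) + 38334)/(42318 + 32957) = ((192 + 4/2) + 38334)/75275 = ((192 + (½)*4) + 38334)*(1/75275) = ((192 + 2) + 38334)*(1/75275) = (194 + 38334)*(1/75275) = 38528*(1/75275) = 38528/75275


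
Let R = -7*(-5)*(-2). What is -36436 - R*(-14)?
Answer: -37416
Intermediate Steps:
R = -70 (R = 35*(-2) = -70)
-36436 - R*(-14) = -36436 - (-70)*(-14) = -36436 - 1*980 = -36436 - 980 = -37416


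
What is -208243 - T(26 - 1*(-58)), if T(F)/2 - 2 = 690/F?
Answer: -1457844/7 ≈ -2.0826e+5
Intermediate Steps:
T(F) = 4 + 1380/F (T(F) = 4 + 2*(690/F) = 4 + 1380/F)
-208243 - T(26 - 1*(-58)) = -208243 - (4 + 1380/(26 - 1*(-58))) = -208243 - (4 + 1380/(26 + 58)) = -208243 - (4 + 1380/84) = -208243 - (4 + 1380*(1/84)) = -208243 - (4 + 115/7) = -208243 - 1*143/7 = -208243 - 143/7 = -1457844/7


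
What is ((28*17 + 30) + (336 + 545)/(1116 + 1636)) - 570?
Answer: -175247/2752 ≈ -63.680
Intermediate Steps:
((28*17 + 30) + (336 + 545)/(1116 + 1636)) - 570 = ((476 + 30) + 881/2752) - 570 = (506 + 881*(1/2752)) - 570 = (506 + 881/2752) - 570 = 1393393/2752 - 570 = -175247/2752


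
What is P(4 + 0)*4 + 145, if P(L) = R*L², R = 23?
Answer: 1617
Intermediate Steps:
P(L) = 23*L²
P(4 + 0)*4 + 145 = (23*(4 + 0)²)*4 + 145 = (23*4²)*4 + 145 = (23*16)*4 + 145 = 368*4 + 145 = 1472 + 145 = 1617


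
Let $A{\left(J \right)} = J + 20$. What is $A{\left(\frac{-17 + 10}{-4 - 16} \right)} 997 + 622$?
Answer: $\frac{418219}{20} \approx 20911.0$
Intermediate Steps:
$A{\left(J \right)} = 20 + J$
$A{\left(\frac{-17 + 10}{-4 - 16} \right)} 997 + 622 = \left(20 + \frac{-17 + 10}{-4 - 16}\right) 997 + 622 = \left(20 - \frac{7}{-20}\right) 997 + 622 = \left(20 - - \frac{7}{20}\right) 997 + 622 = \left(20 + \frac{7}{20}\right) 997 + 622 = \frac{407}{20} \cdot 997 + 622 = \frac{405779}{20} + 622 = \frac{418219}{20}$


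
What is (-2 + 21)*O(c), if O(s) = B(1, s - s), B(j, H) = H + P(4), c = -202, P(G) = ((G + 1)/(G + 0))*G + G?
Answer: 171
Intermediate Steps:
P(G) = 1 + 2*G (P(G) = ((1 + G)/G)*G + G = (1 + G) + G = 1 + 2*G)
B(j, H) = 9 + H (B(j, H) = H + (1 + 2*4) = H + (1 + 8) = H + 9 = 9 + H)
O(s) = 9 (O(s) = 9 + (s - s) = 9 + 0 = 9)
(-2 + 21)*O(c) = (-2 + 21)*9 = 19*9 = 171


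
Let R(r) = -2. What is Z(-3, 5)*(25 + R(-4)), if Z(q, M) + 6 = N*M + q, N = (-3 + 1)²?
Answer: 253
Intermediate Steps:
N = 4 (N = (-2)² = 4)
Z(q, M) = -6 + q + 4*M (Z(q, M) = -6 + (4*M + q) = -6 + (q + 4*M) = -6 + q + 4*M)
Z(-3, 5)*(25 + R(-4)) = (-6 - 3 + 4*5)*(25 - 2) = (-6 - 3 + 20)*23 = 11*23 = 253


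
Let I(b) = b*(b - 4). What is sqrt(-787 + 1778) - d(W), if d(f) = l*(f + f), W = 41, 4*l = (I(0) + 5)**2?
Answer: -1025/2 + sqrt(991) ≈ -481.02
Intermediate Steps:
I(b) = b*(-4 + b)
l = 25/4 (l = (0*(-4 + 0) + 5)**2/4 = (0*(-4) + 5)**2/4 = (0 + 5)**2/4 = (1/4)*5**2 = (1/4)*25 = 25/4 ≈ 6.2500)
d(f) = 25*f/2 (d(f) = 25*(f + f)/4 = 25*(2*f)/4 = 25*f/2)
sqrt(-787 + 1778) - d(W) = sqrt(-787 + 1778) - 25*41/2 = sqrt(991) - 1*1025/2 = sqrt(991) - 1025/2 = -1025/2 + sqrt(991)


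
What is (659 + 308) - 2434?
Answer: -1467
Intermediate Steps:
(659 + 308) - 2434 = 967 - 2434 = -1467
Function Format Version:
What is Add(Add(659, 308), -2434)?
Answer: -1467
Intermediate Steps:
Add(Add(659, 308), -2434) = Add(967, -2434) = -1467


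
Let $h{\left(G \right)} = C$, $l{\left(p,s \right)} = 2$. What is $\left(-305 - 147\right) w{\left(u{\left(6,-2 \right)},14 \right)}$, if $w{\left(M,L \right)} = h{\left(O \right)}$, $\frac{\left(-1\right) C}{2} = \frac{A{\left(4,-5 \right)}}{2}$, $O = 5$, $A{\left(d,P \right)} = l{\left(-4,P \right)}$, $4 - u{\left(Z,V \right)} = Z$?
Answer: $904$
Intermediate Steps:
$u{\left(Z,V \right)} = 4 - Z$
$A{\left(d,P \right)} = 2$
$C = -2$ ($C = - 2 \cdot \frac{2}{2} = - 2 \cdot 2 \cdot \frac{1}{2} = \left(-2\right) 1 = -2$)
$h{\left(G \right)} = -2$
$w{\left(M,L \right)} = -2$
$\left(-305 - 147\right) w{\left(u{\left(6,-2 \right)},14 \right)} = \left(-305 - 147\right) \left(-2\right) = \left(-452\right) \left(-2\right) = 904$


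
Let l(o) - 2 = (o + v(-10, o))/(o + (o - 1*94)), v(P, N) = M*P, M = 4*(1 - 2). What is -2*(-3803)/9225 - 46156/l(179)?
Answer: -12489182302/765675 ≈ -16311.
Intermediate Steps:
M = -4 (M = 4*(-1) = -4)
v(P, N) = -4*P
l(o) = 2 + (40 + o)/(-94 + 2*o) (l(o) = 2 + (o - 4*(-10))/(o + (o - 1*94)) = 2 + (o + 40)/(o + (o - 94)) = 2 + (40 + o)/(o + (-94 + o)) = 2 + (40 + o)/(-94 + 2*o))
-2*(-3803)/9225 - 46156/l(179) = -2*(-3803)/9225 - 46156*2*(-47 + 179)/(-148 + 5*179) = 7606*(1/9225) - 46156*264/(-148 + 895) = 7606/9225 - 46156/((½)*(1/132)*747) = 7606/9225 - 46156/249/88 = 7606/9225 - 46156*88/249 = 7606/9225 - 4061728/249 = -12489182302/765675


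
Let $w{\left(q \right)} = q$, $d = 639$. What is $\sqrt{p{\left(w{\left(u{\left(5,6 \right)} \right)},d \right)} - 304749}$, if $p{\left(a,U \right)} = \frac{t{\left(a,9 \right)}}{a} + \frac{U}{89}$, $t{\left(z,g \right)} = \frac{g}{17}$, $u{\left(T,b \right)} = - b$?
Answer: $\frac{i \sqrt{2790422919390}}{3026} \approx 552.03 i$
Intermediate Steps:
$t{\left(z,g \right)} = \frac{g}{17}$ ($t{\left(z,g \right)} = g \frac{1}{17} = \frac{g}{17}$)
$p{\left(a,U \right)} = \frac{U}{89} + \frac{9}{17 a}$ ($p{\left(a,U \right)} = \frac{\frac{1}{17} \cdot 9}{a} + \frac{U}{89} = \frac{9}{17 a} + U \frac{1}{89} = \frac{9}{17 a} + \frac{U}{89} = \frac{U}{89} + \frac{9}{17 a}$)
$\sqrt{p{\left(w{\left(u{\left(5,6 \right)} \right)},d \right)} - 304749} = \sqrt{\left(\frac{1}{89} \cdot 639 + \frac{9}{17 \left(\left(-1\right) 6\right)}\right) - 304749} = \sqrt{\left(\frac{639}{89} + \frac{9}{17 \left(-6\right)}\right) - 304749} = \sqrt{\left(\frac{639}{89} + \frac{9}{17} \left(- \frac{1}{6}\right)\right) - 304749} = \sqrt{\left(\frac{639}{89} - \frac{3}{34}\right) - 304749} = \sqrt{\frac{21459}{3026} - 304749} = \sqrt{- \frac{922149015}{3026}} = \frac{i \sqrt{2790422919390}}{3026}$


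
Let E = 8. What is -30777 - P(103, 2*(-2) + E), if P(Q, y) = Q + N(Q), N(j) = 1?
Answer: -30881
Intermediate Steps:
P(Q, y) = 1 + Q (P(Q, y) = Q + 1 = 1 + Q)
-30777 - P(103, 2*(-2) + E) = -30777 - (1 + 103) = -30777 - 1*104 = -30777 - 104 = -30881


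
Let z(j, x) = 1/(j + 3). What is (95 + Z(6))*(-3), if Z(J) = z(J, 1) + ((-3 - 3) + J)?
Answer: -856/3 ≈ -285.33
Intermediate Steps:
z(j, x) = 1/(3 + j)
Z(J) = -6 + J + 1/(3 + J) (Z(J) = 1/(3 + J) + ((-3 - 3) + J) = 1/(3 + J) + (-6 + J) = -6 + J + 1/(3 + J))
(95 + Z(6))*(-3) = (95 + (1 + (-6 + 6)*(3 + 6))/(3 + 6))*(-3) = (95 + (1 + 0*9)/9)*(-3) = (95 + (1 + 0)/9)*(-3) = (95 + (⅑)*1)*(-3) = (95 + ⅑)*(-3) = (856/9)*(-3) = -856/3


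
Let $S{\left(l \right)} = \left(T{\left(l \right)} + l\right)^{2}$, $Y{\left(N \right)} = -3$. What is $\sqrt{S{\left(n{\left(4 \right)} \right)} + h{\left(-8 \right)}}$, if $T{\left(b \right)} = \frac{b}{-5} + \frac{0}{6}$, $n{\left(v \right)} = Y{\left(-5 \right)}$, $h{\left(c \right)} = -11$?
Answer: $\frac{i \sqrt{131}}{5} \approx 2.2891 i$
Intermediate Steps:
$n{\left(v \right)} = -3$
$T{\left(b \right)} = - \frac{b}{5}$ ($T{\left(b \right)} = b \left(- \frac{1}{5}\right) + 0 \cdot \frac{1}{6} = - \frac{b}{5} + 0 = - \frac{b}{5}$)
$S{\left(l \right)} = \frac{16 l^{2}}{25}$ ($S{\left(l \right)} = \left(- \frac{l}{5} + l\right)^{2} = \left(\frac{4 l}{5}\right)^{2} = \frac{16 l^{2}}{25}$)
$\sqrt{S{\left(n{\left(4 \right)} \right)} + h{\left(-8 \right)}} = \sqrt{\frac{16 \left(-3\right)^{2}}{25} - 11} = \sqrt{\frac{16}{25} \cdot 9 - 11} = \sqrt{\frac{144}{25} - 11} = \sqrt{- \frac{131}{25}} = \frac{i \sqrt{131}}{5}$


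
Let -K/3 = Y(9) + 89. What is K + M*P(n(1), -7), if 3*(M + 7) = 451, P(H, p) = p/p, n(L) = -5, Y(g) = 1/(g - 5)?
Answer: -1493/12 ≈ -124.42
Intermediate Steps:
Y(g) = 1/(-5 + g)
P(H, p) = 1
M = 430/3 (M = -7 + (⅓)*451 = -7 + 451/3 = 430/3 ≈ 143.33)
K = -1071/4 (K = -3*(1/(-5 + 9) + 89) = -3*(1/4 + 89) = -3*(¼ + 89) = -3*357/4 = -1071/4 ≈ -267.75)
K + M*P(n(1), -7) = -1071/4 + (430/3)*1 = -1071/4 + 430/3 = -1493/12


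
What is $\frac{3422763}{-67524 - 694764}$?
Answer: $- \frac{1140921}{254096} \approx -4.4901$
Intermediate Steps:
$\frac{3422763}{-67524 - 694764} = \frac{3422763}{-762288} = 3422763 \left(- \frac{1}{762288}\right) = - \frac{1140921}{254096}$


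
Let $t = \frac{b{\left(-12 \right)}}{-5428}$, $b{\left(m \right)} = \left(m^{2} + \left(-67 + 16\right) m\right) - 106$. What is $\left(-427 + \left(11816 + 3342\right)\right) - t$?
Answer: $\frac{39980259}{2714} \approx 14731.0$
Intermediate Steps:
$b{\left(m \right)} = -106 + m^{2} - 51 m$ ($b{\left(m \right)} = \left(m^{2} - 51 m\right) - 106 = -106 + m^{2} - 51 m$)
$t = - \frac{325}{2714}$ ($t = \frac{-106 + \left(-12\right)^{2} - -612}{-5428} = \left(-106 + 144 + 612\right) \left(- \frac{1}{5428}\right) = 650 \left(- \frac{1}{5428}\right) = - \frac{325}{2714} \approx -0.11975$)
$\left(-427 + \left(11816 + 3342\right)\right) - t = \left(-427 + \left(11816 + 3342\right)\right) - - \frac{325}{2714} = \left(-427 + 15158\right) + \frac{325}{2714} = 14731 + \frac{325}{2714} = \frac{39980259}{2714}$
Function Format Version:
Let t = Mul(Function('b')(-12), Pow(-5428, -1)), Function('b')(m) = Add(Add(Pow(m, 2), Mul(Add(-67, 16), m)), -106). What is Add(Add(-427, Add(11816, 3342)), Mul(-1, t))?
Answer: Rational(39980259, 2714) ≈ 14731.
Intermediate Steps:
Function('b')(m) = Add(-106, Pow(m, 2), Mul(-51, m)) (Function('b')(m) = Add(Add(Pow(m, 2), Mul(-51, m)), -106) = Add(-106, Pow(m, 2), Mul(-51, m)))
t = Rational(-325, 2714) (t = Mul(Add(-106, Pow(-12, 2), Mul(-51, -12)), Pow(-5428, -1)) = Mul(Add(-106, 144, 612), Rational(-1, 5428)) = Mul(650, Rational(-1, 5428)) = Rational(-325, 2714) ≈ -0.11975)
Add(Add(-427, Add(11816, 3342)), Mul(-1, t)) = Add(Add(-427, Add(11816, 3342)), Mul(-1, Rational(-325, 2714))) = Add(Add(-427, 15158), Rational(325, 2714)) = Add(14731, Rational(325, 2714)) = Rational(39980259, 2714)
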